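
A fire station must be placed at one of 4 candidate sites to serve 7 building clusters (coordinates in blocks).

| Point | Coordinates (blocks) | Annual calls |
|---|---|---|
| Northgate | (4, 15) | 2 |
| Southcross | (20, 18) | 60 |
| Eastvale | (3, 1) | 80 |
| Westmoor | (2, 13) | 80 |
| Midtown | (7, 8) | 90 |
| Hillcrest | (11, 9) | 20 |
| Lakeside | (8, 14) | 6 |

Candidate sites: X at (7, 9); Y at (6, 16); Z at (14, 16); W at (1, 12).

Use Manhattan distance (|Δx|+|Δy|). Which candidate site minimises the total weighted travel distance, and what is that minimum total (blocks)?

X, total 3224 blocks

Total weighted distance at each candidate:
  X (7, 9): total = 3224
  Y (6, 16): total = 4040
  Z (14, 16): total = 5380
  W (1, 12): total = 3926
Minimum is at X with total 3224 blocks.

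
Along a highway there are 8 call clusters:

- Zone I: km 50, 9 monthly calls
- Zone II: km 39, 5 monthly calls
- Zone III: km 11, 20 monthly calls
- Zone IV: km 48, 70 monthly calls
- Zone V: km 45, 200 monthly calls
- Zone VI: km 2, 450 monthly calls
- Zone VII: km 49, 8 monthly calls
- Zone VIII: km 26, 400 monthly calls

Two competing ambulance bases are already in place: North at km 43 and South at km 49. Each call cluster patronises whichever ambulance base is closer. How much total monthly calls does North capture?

The indifferent point is the midpoint (43+49)/2 = 46; call clusters left of it (closer to North at 43) go to North, those right go to South.
  Zone VI at 2 (w=450) → North
  Zone III at 11 (w=20) → North
  Zone VIII at 26 (w=400) → North
  Zone II at 39 (w=5) → North
  Zone V at 45 (w=200) → North
  Zone IV at 48 (w=70) → South
  Zone VII at 49 (w=8) → South
  Zone I at 50 (w=9) → South
North captures 1075; South captures 87.

1075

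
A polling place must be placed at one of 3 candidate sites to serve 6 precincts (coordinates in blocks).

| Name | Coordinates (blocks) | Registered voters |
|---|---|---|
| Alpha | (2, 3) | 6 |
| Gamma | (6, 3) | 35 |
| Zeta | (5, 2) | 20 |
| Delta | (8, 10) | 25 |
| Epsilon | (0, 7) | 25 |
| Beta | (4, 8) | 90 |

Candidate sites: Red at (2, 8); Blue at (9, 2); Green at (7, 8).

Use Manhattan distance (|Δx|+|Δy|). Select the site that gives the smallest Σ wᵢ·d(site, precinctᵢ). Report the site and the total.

Green, total 975 blocks

Total weighted distance at each candidate:
  Red (2, 8): total = 980
  Blue (9, 2): total = 1833
  Green (7, 8): total = 975
Minimum is at Green with total 975 blocks.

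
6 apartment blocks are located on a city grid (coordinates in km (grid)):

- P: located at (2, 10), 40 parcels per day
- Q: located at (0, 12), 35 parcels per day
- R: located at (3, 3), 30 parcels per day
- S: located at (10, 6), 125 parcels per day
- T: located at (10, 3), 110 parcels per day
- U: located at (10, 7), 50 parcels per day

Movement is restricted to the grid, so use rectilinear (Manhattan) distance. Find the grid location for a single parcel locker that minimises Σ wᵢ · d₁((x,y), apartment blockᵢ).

Manhattan distance separates: Σwᵢ(|x−xᵢ|+|y−yᵢ|) = Σwᵢ|x−xᵢ| + Σwᵢ|y−yᵢ|, so x and y are optimised independently as 1-D weighted medians.
Total weight W = 390; half = 195.
x-coordinate, sorted with cumulative weight:
  x=0 (Q, w=35) cum 35
  x=2 (P, w=40) cum 75
  x=3 (R, w=30) cum 105
  x=10 (S, w=125) cum 230  ← median
  x=10 (T, w=110) cum 340
  x=10 (U, w=50) cum 390
⇒ x* = 10
y-coordinate, sorted with cumulative weight:
  y=3 (R, w=30) cum 30
  y=3 (T, w=110) cum 140
  y=6 (S, w=125) cum 265  ← median
  y=7 (U, w=50) cum 315
  y=10 (P, w=40) cum 355
  y=12 (Q, w=35) cum 390
⇒ y* = 6

(10, 6)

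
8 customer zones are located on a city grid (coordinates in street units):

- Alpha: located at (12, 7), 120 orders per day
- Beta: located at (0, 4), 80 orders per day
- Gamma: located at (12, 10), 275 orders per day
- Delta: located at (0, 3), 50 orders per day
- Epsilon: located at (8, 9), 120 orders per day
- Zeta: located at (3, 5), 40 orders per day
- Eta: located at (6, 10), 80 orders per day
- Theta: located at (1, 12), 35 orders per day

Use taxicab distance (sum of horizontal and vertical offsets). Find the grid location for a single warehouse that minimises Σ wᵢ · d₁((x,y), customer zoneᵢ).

(8, 9)

Manhattan distance separates: Σwᵢ(|x−xᵢ|+|y−yᵢ|) = Σwᵢ|x−xᵢ| + Σwᵢ|y−yᵢ|, so x and y are optimised independently as 1-D weighted medians.
Total weight W = 800; half = 400.
x-coordinate, sorted with cumulative weight:
  x=0 (Beta, w=80) cum 80
  x=0 (Delta, w=50) cum 130
  x=1 (Theta, w=35) cum 165
  x=3 (Zeta, w=40) cum 205
  x=6 (Eta, w=80) cum 285
  x=8 (Epsilon, w=120) cum 405  ← median
  x=12 (Alpha, w=120) cum 525
  x=12 (Gamma, w=275) cum 800
⇒ x* = 8
y-coordinate, sorted with cumulative weight:
  y=3 (Delta, w=50) cum 50
  y=4 (Beta, w=80) cum 130
  y=5 (Zeta, w=40) cum 170
  y=7 (Alpha, w=120) cum 290
  y=9 (Epsilon, w=120) cum 410  ← median
  y=10 (Gamma, w=275) cum 685
  y=10 (Eta, w=80) cum 765
  y=12 (Theta, w=35) cum 800
⇒ y* = 9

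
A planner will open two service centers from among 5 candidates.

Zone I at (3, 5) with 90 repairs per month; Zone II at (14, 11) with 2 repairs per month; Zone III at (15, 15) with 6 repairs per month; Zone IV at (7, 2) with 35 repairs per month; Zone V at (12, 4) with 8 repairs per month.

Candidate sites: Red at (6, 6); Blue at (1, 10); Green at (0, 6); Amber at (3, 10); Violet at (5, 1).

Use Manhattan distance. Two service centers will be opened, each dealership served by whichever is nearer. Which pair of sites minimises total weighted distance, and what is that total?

Evaluate every pair (each demand assigned to the nearer of the two):
  {Red, Violet}: total = 663
  {Red, Amber}: total = 725
  {Green, Violet}: total = 727
  {Red, Blue}: total = 733
  {Red, Green}: total = 733
  {Amber, Violet}: total = 761
  {Blue, Violet}: total = 867
  {Green, Amber}: total = 983
  {Blue, Green}: total = 999
  {Blue, Amber}: total = 1116
Best pair: {Red, Violet} with total 663.

{Red, Violet}, total 663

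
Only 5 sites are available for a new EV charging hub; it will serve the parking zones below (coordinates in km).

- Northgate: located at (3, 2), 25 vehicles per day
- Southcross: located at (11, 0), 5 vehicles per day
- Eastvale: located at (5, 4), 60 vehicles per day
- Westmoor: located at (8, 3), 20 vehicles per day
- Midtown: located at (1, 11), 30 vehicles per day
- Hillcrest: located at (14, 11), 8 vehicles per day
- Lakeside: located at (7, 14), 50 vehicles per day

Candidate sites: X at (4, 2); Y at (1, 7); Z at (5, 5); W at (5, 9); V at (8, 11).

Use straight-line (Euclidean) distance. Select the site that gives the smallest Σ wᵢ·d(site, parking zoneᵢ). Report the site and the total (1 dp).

Z, total 1025.1 km

Total weighted distance at each candidate:
  X (4, 2): total = 1288.7
  Y (1, 7): total = 1346.7
  Z (5, 5): total = 1025.1
  W (5, 9): total = 1147.4
  V (8, 11): total = 1347.5
Minimum is at Z with total 1025.1 km.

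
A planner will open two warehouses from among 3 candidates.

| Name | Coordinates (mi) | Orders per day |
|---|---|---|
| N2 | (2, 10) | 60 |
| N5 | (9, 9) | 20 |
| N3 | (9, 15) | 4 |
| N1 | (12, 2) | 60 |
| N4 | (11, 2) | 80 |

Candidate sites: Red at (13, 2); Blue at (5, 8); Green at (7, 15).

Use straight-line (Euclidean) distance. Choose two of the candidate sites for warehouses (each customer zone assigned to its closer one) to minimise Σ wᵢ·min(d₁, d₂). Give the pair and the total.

Evaluate every pair (each demand assigned to the nearer of the two):
  {Red, Blue}: total = 551.0
  {Red, Green}: total = 778.8
  {Blue, Green}: total = 1538.8
Best pair: {Red, Blue} with total 551.0.

{Red, Blue}, total 551.0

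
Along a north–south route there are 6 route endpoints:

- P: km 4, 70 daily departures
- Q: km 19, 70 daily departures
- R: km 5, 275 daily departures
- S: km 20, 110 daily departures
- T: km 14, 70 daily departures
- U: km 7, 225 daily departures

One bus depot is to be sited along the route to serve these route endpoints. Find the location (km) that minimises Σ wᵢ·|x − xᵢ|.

x = 7

For a sum of weighted absolute distances on a line, the optimum is the weighted median (not the mean). Total weight W = 820; half-weight = 410.
Sort by position and accumulate weight:
  km 4 (P, w=70) → cum 70
  km 5 (R, w=275) → cum 345
  km 7 (U, w=225) → cum 570  ≥ 410 → median here
  km 14 (T, w=70) → cum 640
  km 19 (Q, w=70) → cum 710
  km 20 (S, w=110) → cum 820
Optimal location: km 7.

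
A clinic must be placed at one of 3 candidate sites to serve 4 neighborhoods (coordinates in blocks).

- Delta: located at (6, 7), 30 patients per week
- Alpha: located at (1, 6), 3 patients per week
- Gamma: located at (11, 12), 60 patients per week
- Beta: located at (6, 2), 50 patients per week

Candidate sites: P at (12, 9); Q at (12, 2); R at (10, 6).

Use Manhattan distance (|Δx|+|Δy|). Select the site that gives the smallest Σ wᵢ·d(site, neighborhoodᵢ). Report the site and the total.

R, total 997 blocks

Total weighted distance at each candidate:
  P (12, 9): total = 1172
  Q (12, 2): total = 1335
  R (10, 6): total = 997
Minimum is at R with total 997 blocks.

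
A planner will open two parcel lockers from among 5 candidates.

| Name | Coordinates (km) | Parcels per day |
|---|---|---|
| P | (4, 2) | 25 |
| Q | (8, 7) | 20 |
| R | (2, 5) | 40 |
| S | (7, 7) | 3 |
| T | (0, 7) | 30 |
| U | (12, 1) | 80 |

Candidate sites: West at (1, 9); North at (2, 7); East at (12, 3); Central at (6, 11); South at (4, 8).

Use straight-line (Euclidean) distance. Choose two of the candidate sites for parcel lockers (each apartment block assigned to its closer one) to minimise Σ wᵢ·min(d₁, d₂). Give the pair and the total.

Evaluate every pair (each demand assigned to the nearer of the two):
  {North, East}: total = 562.8
  {East, South}: total = 669.9
  {West, East}: total = 714.5
  {East, Central}: total = 968.1
  {North, South}: total = 1217.0
  {West, South}: total = 1303.7
  {North, Central}: total = 1309.4
  {West, North}: total = 1342.6
  {Central, South}: total = 1360.3
  {West, Central}: total = 1457.2
Best pair: {North, East} with total 562.8.

{North, East}, total 562.8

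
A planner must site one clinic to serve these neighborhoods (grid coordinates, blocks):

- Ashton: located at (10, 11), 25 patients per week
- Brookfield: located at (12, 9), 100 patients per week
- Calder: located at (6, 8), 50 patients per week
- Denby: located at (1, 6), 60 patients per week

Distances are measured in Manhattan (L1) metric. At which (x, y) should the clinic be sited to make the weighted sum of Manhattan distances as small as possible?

(10, 9)

Manhattan distance separates: Σwᵢ(|x−xᵢ|+|y−yᵢ|) = Σwᵢ|x−xᵢ| + Σwᵢ|y−yᵢ|, so x and y are optimised independently as 1-D weighted medians.
Total weight W = 235; half = 117.5.
x-coordinate, sorted with cumulative weight:
  x=1 (Denby, w=60) cum 60
  x=6 (Calder, w=50) cum 110
  x=10 (Ashton, w=25) cum 135  ← median
  x=12 (Brookfield, w=100) cum 235
⇒ x* = 10
y-coordinate, sorted with cumulative weight:
  y=6 (Denby, w=60) cum 60
  y=8 (Calder, w=50) cum 110
  y=9 (Brookfield, w=100) cum 210  ← median
  y=11 (Ashton, w=25) cum 235
⇒ y* = 9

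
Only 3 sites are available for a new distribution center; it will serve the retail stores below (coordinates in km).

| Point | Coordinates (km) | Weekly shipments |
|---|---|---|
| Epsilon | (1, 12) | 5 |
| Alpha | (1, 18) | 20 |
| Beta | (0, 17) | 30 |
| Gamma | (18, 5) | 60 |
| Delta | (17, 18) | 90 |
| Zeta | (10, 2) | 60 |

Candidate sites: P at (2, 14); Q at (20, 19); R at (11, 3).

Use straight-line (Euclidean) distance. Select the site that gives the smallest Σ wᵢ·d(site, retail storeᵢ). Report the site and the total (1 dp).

Total weighted distance at each candidate:
  P (2, 14): total = 3565.8
  Q (20, 19): total = 3401.3
  R (11, 3): total = 2937.6
Minimum is at R with total 2937.6 km.

R, total 2937.6 km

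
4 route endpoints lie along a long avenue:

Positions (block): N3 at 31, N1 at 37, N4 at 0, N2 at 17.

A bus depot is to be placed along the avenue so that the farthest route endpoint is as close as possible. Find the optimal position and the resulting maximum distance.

The 1-center on a line is the midpoint of the two extreme points: leftmost at 0, rightmost at 37.
Optimal location = (0 + 37)/2 = 18.5; maximum distance = (37 − 0)/2 = 18.5.

location 18.5, max distance 18.5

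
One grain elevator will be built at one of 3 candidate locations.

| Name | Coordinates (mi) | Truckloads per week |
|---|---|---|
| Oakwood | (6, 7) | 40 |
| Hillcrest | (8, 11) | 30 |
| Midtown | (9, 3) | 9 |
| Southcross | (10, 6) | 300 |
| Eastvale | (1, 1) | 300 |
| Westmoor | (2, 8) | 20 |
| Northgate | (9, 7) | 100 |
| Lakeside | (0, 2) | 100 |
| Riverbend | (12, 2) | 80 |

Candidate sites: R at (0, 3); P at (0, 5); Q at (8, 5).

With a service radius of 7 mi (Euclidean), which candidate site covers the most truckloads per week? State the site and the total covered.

Q, covering 579

Coverage radius r = 7 mi; a point is covered iff (Δx)²+(Δy)² ≤ 7² = 49.
  R (0, 3): covers {Eastvale, Westmoor, Lakeside} → 420
  P (0, 5): covers {Oakwood, Eastvale, Westmoor, Lakeside} → 460
  Q (8, 5): covers {Oakwood, Hillcrest, Midtown, Southcross, Westmoor, Northgate, Riverbend} → 579
Maximum coverage at Q: 579 truckloads per week.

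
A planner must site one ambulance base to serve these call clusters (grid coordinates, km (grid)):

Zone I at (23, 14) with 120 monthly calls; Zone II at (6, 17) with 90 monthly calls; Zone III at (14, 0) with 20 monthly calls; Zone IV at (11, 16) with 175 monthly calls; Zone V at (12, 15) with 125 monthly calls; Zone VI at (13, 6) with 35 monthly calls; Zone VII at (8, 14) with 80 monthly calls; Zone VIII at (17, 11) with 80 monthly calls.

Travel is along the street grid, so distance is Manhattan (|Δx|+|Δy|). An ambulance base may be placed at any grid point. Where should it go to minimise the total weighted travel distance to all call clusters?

(12, 15)

Manhattan distance separates: Σwᵢ(|x−xᵢ|+|y−yᵢ|) = Σwᵢ|x−xᵢ| + Σwᵢ|y−yᵢ|, so x and y are optimised independently as 1-D weighted medians.
Total weight W = 725; half = 362.5.
x-coordinate, sorted with cumulative weight:
  x=6 (Zone II, w=90) cum 90
  x=8 (Zone VII, w=80) cum 170
  x=11 (Zone IV, w=175) cum 345
  x=12 (Zone V, w=125) cum 470  ← median
  x=13 (Zone VI, w=35) cum 505
  x=14 (Zone III, w=20) cum 525
  x=17 (Zone VIII, w=80) cum 605
  x=23 (Zone I, w=120) cum 725
⇒ x* = 12
y-coordinate, sorted with cumulative weight:
  y=0 (Zone III, w=20) cum 20
  y=6 (Zone VI, w=35) cum 55
  y=11 (Zone VIII, w=80) cum 135
  y=14 (Zone I, w=120) cum 255
  y=14 (Zone VII, w=80) cum 335
  y=15 (Zone V, w=125) cum 460  ← median
  y=16 (Zone IV, w=175) cum 635
  y=17 (Zone II, w=90) cum 725
⇒ y* = 15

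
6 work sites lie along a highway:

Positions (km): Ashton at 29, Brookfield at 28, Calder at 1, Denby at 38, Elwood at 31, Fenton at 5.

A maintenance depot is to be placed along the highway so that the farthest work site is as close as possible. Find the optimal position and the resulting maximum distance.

location 19.5, max distance 18.5

The 1-center on a line is the midpoint of the two extreme points: leftmost at 1, rightmost at 38.
Optimal location = (1 + 38)/2 = 19.5; maximum distance = (38 − 1)/2 = 18.5.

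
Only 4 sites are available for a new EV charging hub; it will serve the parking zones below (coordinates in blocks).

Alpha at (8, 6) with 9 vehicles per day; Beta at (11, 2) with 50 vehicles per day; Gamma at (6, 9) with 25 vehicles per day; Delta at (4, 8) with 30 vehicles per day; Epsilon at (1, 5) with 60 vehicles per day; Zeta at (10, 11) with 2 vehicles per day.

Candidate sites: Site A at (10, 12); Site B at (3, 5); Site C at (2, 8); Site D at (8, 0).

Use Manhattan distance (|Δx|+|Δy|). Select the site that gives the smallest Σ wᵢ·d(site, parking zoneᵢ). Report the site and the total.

Total weighted distance at each candidate:
  Site A (10, 12): total = 2059
  Site B (3, 5): total = 1045
  Site C (2, 8): total = 1269
  Site D (8, 0): total = 1685
Minimum is at Site B with total 1045 blocks.

Site B, total 1045 blocks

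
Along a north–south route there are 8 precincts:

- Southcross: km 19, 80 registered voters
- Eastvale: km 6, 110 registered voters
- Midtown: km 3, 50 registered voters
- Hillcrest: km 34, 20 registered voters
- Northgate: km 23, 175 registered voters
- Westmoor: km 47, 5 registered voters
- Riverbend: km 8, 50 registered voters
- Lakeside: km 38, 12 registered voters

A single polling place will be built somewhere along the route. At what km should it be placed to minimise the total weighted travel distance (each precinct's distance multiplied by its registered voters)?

x = 19

For a sum of weighted absolute distances on a line, the optimum is the weighted median (not the mean). Total weight W = 502; half-weight = 251.
Sort by position and accumulate weight:
  km 3 (Midtown, w=50) → cum 50
  km 6 (Eastvale, w=110) → cum 160
  km 8 (Riverbend, w=50) → cum 210
  km 19 (Southcross, w=80) → cum 290  ≥ 251 → median here
  km 23 (Northgate, w=175) → cum 465
  km 34 (Hillcrest, w=20) → cum 485
  km 38 (Lakeside, w=12) → cum 497
  km 47 (Westmoor, w=5) → cum 502
Optimal location: km 19.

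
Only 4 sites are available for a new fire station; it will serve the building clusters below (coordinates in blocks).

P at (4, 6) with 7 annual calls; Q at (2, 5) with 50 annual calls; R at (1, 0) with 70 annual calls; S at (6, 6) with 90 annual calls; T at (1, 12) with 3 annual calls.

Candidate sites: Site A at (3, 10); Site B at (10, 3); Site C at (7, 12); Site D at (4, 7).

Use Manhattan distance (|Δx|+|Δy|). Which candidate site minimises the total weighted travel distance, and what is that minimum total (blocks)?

Total weighted distance at each candidate:
  Site A (3, 10): total = 1817
  Site B (10, 3): total = 2087
  Site C (7, 12): total = 2571
  Site D (4, 7): total = 1201
Minimum is at Site D with total 1201 blocks.

Site D, total 1201 blocks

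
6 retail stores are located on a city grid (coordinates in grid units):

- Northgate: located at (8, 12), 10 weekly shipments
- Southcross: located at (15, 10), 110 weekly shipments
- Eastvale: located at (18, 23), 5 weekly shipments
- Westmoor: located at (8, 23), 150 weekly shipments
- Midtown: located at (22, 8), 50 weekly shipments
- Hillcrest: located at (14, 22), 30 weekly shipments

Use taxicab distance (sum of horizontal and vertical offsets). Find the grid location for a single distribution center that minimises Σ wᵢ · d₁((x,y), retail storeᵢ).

(14, 22)

Manhattan distance separates: Σwᵢ(|x−xᵢ|+|y−yᵢ|) = Σwᵢ|x−xᵢ| + Σwᵢ|y−yᵢ|, so x and y are optimised independently as 1-D weighted medians.
Total weight W = 355; half = 177.5.
x-coordinate, sorted with cumulative weight:
  x=8 (Northgate, w=10) cum 10
  x=8 (Westmoor, w=150) cum 160
  x=14 (Hillcrest, w=30) cum 190  ← median
  x=15 (Southcross, w=110) cum 300
  x=18 (Eastvale, w=5) cum 305
  x=22 (Midtown, w=50) cum 355
⇒ x* = 14
y-coordinate, sorted with cumulative weight:
  y=8 (Midtown, w=50) cum 50
  y=10 (Southcross, w=110) cum 160
  y=12 (Northgate, w=10) cum 170
  y=22 (Hillcrest, w=30) cum 200  ← median
  y=23 (Eastvale, w=5) cum 205
  y=23 (Westmoor, w=150) cum 355
⇒ y* = 22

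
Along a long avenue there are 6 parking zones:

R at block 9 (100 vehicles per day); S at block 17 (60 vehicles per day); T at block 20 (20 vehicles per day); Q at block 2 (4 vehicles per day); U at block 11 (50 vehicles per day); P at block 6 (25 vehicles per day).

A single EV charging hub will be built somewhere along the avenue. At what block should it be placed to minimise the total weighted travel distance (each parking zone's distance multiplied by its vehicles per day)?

x = 11

For a sum of weighted absolute distances on a line, the optimum is the weighted median (not the mean). Total weight W = 259; half-weight = 129.5.
Sort by position and accumulate weight:
  block 2 (Q, w=4) → cum 4
  block 6 (P, w=25) → cum 29
  block 9 (R, w=100) → cum 129
  block 11 (U, w=50) → cum 179  ≥ 129.5 → median here
  block 17 (S, w=60) → cum 239
  block 20 (T, w=20) → cum 259
Optimal location: block 11.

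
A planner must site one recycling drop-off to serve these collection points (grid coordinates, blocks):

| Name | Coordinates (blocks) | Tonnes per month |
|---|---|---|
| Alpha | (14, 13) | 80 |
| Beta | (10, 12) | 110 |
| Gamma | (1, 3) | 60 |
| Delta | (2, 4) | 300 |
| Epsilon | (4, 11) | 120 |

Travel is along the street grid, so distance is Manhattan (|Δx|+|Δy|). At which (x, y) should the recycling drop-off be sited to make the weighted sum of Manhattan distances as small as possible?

Manhattan distance separates: Σwᵢ(|x−xᵢ|+|y−yᵢ|) = Σwᵢ|x−xᵢ| + Σwᵢ|y−yᵢ|, so x and y are optimised independently as 1-D weighted medians.
Total weight W = 670; half = 335.
x-coordinate, sorted with cumulative weight:
  x=1 (Gamma, w=60) cum 60
  x=2 (Delta, w=300) cum 360  ← median
  x=4 (Epsilon, w=120) cum 480
  x=10 (Beta, w=110) cum 590
  x=14 (Alpha, w=80) cum 670
⇒ x* = 2
y-coordinate, sorted with cumulative weight:
  y=3 (Gamma, w=60) cum 60
  y=4 (Delta, w=300) cum 360  ← median
  y=11 (Epsilon, w=120) cum 480
  y=12 (Beta, w=110) cum 590
  y=13 (Alpha, w=80) cum 670
⇒ y* = 4

(2, 4)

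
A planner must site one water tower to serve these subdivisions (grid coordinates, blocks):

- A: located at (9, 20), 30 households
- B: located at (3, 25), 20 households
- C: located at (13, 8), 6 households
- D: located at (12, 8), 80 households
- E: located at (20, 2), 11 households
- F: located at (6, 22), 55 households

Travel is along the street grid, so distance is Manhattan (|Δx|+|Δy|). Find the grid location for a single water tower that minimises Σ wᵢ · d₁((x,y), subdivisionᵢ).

Manhattan distance separates: Σwᵢ(|x−xᵢ|+|y−yᵢ|) = Σwᵢ|x−xᵢ| + Σwᵢ|y−yᵢ|, so x and y are optimised independently as 1-D weighted medians.
Total weight W = 202; half = 101.
x-coordinate, sorted with cumulative weight:
  x=3 (B, w=20) cum 20
  x=6 (F, w=55) cum 75
  x=9 (A, w=30) cum 105  ← median
  x=12 (D, w=80) cum 185
  x=13 (C, w=6) cum 191
  x=20 (E, w=11) cum 202
⇒ x* = 9
y-coordinate, sorted with cumulative weight:
  y=2 (E, w=11) cum 11
  y=8 (C, w=6) cum 17
  y=8 (D, w=80) cum 97
  y=20 (A, w=30) cum 127  ← median
  y=22 (F, w=55) cum 182
  y=25 (B, w=20) cum 202
⇒ y* = 20

(9, 20)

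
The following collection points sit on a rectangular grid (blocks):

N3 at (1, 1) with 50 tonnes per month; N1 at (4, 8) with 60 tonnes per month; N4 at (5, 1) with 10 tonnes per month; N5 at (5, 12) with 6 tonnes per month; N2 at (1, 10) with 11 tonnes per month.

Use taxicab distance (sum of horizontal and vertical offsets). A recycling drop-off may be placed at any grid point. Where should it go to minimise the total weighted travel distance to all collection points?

(4, 8)

Manhattan distance separates: Σwᵢ(|x−xᵢ|+|y−yᵢ|) = Σwᵢ|x−xᵢ| + Σwᵢ|y−yᵢ|, so x and y are optimised independently as 1-D weighted medians.
Total weight W = 137; half = 68.5.
x-coordinate, sorted with cumulative weight:
  x=1 (N3, w=50) cum 50
  x=1 (N2, w=11) cum 61
  x=4 (N1, w=60) cum 121  ← median
  x=5 (N4, w=10) cum 131
  x=5 (N5, w=6) cum 137
⇒ x* = 4
y-coordinate, sorted with cumulative weight:
  y=1 (N3, w=50) cum 50
  y=1 (N4, w=10) cum 60
  y=8 (N1, w=60) cum 120  ← median
  y=10 (N2, w=11) cum 131
  y=12 (N5, w=6) cum 137
⇒ y* = 8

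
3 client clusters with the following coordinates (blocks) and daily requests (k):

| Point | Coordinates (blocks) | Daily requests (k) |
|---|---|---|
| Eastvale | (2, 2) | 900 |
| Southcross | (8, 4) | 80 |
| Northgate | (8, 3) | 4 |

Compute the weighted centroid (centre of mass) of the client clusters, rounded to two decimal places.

(2.51, 2.17)

The minimiser of Σwᵢ‖p−pᵢ‖² is the weighted centroid p* = (Σwᵢpᵢ)/(Σwᵢ).
Σwᵢ = 984.
Σwᵢxᵢ = 900·2 + 80·8 + 4·8 = 2472.
Σwᵢyᵢ = 900·2 + 80·4 + 4·3 = 2132.
x* = 2472/984 = 2.51, y* = 2132/984 = 2.17.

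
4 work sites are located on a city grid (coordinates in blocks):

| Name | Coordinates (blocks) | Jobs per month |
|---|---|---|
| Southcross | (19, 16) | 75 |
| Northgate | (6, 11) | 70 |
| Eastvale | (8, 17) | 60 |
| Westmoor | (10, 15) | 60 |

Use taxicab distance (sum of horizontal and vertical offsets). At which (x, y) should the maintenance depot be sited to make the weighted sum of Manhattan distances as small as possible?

Manhattan distance separates: Σwᵢ(|x−xᵢ|+|y−yᵢ|) = Σwᵢ|x−xᵢ| + Σwᵢ|y−yᵢ|, so x and y are optimised independently as 1-D weighted medians.
Total weight W = 265; half = 132.5.
x-coordinate, sorted with cumulative weight:
  x=6 (Northgate, w=70) cum 70
  x=8 (Eastvale, w=60) cum 130
  x=10 (Westmoor, w=60) cum 190  ← median
  x=19 (Southcross, w=75) cum 265
⇒ x* = 10
y-coordinate, sorted with cumulative weight:
  y=11 (Northgate, w=70) cum 70
  y=15 (Westmoor, w=60) cum 130
  y=16 (Southcross, w=75) cum 205  ← median
  y=17 (Eastvale, w=60) cum 265
⇒ y* = 16

(10, 16)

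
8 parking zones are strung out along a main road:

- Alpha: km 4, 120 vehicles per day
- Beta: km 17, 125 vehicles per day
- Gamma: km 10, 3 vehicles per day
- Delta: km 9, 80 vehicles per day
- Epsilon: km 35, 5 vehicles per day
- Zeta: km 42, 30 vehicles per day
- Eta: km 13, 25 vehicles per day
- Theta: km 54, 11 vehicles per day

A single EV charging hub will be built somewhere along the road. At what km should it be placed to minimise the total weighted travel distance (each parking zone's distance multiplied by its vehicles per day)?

For a sum of weighted absolute distances on a line, the optimum is the weighted median (not the mean). Total weight W = 399; half-weight = 199.5.
Sort by position and accumulate weight:
  km 4 (Alpha, w=120) → cum 120
  km 9 (Delta, w=80) → cum 200  ≥ 199.5 → median here
  km 10 (Gamma, w=3) → cum 203
  km 13 (Eta, w=25) → cum 228
  km 17 (Beta, w=125) → cum 353
  km 35 (Epsilon, w=5) → cum 358
  km 42 (Zeta, w=30) → cum 388
  km 54 (Theta, w=11) → cum 399
Optimal location: km 9.

x = 9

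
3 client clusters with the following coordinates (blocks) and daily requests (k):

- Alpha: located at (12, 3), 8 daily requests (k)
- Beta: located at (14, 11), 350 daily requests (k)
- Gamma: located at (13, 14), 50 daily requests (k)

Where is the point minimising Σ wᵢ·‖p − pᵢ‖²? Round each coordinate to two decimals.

(13.84, 11.21)

The minimiser of Σwᵢ‖p−pᵢ‖² is the weighted centroid p* = (Σwᵢpᵢ)/(Σwᵢ).
Σwᵢ = 408.
Σwᵢxᵢ = 8·12 + 350·14 + 50·13 = 5646.
Σwᵢyᵢ = 8·3 + 350·11 + 50·14 = 4574.
x* = 5646/408 = 13.84, y* = 4574/408 = 11.21.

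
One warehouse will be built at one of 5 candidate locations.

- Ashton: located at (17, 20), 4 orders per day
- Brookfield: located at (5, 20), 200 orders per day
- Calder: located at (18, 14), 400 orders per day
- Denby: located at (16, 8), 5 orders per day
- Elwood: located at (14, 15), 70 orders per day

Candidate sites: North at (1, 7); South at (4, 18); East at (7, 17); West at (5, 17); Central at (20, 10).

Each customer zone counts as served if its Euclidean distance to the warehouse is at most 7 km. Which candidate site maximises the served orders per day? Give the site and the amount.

Coverage radius r = 7 km; a point is covered iff (Δx)²+(Δy)² ≤ 7² = 49.
  North (1, 7): covers {none} → 0
  South (4, 18): covers {Brookfield} → 200
  East (7, 17): covers {Brookfield} → 200
  West (5, 17): covers {Brookfield} → 200
  Central (20, 10): covers {Calder, Denby} → 405
Maximum coverage at Central: 405 orders per day.

Central, covering 405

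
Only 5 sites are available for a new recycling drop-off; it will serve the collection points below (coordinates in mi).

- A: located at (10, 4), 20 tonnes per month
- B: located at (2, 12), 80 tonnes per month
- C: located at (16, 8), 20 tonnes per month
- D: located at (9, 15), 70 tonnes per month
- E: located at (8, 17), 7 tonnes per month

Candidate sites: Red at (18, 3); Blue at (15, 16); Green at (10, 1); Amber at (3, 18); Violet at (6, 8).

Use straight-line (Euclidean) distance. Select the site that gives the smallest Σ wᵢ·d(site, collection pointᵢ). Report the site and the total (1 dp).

Total weighted distance at each candidate:
  Red (18, 3): total = 2908.0
  Blue (15, 16): total = 1984.7
  Green (10, 1): total = 2427.9
  Amber (3, 18): total = 1633.0
  Violet (6, 8): total = 1363.3
Minimum is at Violet with total 1363.3 mi.

Violet, total 1363.3 mi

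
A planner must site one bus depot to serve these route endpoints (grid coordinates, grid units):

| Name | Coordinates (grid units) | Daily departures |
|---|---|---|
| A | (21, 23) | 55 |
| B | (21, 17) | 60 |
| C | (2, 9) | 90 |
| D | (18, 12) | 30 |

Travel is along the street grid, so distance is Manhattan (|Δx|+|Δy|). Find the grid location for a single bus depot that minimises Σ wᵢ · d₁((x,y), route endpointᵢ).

(18, 12)

Manhattan distance separates: Σwᵢ(|x−xᵢ|+|y−yᵢ|) = Σwᵢ|x−xᵢ| + Σwᵢ|y−yᵢ|, so x and y are optimised independently as 1-D weighted medians.
Total weight W = 235; half = 117.5.
x-coordinate, sorted with cumulative weight:
  x=2 (C, w=90) cum 90
  x=18 (D, w=30) cum 120  ← median
  x=21 (A, w=55) cum 175
  x=21 (B, w=60) cum 235
⇒ x* = 18
y-coordinate, sorted with cumulative weight:
  y=9 (C, w=90) cum 90
  y=12 (D, w=30) cum 120  ← median
  y=17 (B, w=60) cum 180
  y=23 (A, w=55) cum 235
⇒ y* = 12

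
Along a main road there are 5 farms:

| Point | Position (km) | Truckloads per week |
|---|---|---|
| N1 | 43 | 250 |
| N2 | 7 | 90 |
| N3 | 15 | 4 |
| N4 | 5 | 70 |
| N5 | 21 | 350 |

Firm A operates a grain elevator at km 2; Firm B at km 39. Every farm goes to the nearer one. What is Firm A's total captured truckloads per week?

164

The indifferent point is the midpoint (2+39)/2 = 20.5; farms left of it (closer to Firm A at 2) go to Firm A, those right go to Firm B.
  N4 at 5 (w=70) → Firm A
  N2 at 7 (w=90) → Firm A
  N3 at 15 (w=4) → Firm A
  N5 at 21 (w=350) → Firm B
  N1 at 43 (w=250) → Firm B
Firm A captures 164; Firm B captures 600.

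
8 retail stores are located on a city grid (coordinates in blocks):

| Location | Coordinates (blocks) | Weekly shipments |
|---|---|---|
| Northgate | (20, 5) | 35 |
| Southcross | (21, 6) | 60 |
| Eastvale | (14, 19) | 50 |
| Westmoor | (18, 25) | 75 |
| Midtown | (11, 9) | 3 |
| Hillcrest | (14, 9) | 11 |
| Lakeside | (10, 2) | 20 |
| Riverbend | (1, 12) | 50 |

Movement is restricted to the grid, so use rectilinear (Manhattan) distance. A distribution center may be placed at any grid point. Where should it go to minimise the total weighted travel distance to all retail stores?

Manhattan distance separates: Σwᵢ(|x−xᵢ|+|y−yᵢ|) = Σwᵢ|x−xᵢ| + Σwᵢ|y−yᵢ|, so x and y are optimised independently as 1-D weighted medians.
Total weight W = 304; half = 152.
x-coordinate, sorted with cumulative weight:
  x=1 (Riverbend, w=50) cum 50
  x=10 (Lakeside, w=20) cum 70
  x=11 (Midtown, w=3) cum 73
  x=14 (Eastvale, w=50) cum 123
  x=14 (Hillcrest, w=11) cum 134
  x=18 (Westmoor, w=75) cum 209  ← median
  x=20 (Northgate, w=35) cum 244
  x=21 (Southcross, w=60) cum 304
⇒ x* = 18
y-coordinate, sorted with cumulative weight:
  y=2 (Lakeside, w=20) cum 20
  y=5 (Northgate, w=35) cum 55
  y=6 (Southcross, w=60) cum 115
  y=9 (Midtown, w=3) cum 118
  y=9 (Hillcrest, w=11) cum 129
  y=12 (Riverbend, w=50) cum 179  ← median
  y=19 (Eastvale, w=50) cum 229
  y=25 (Westmoor, w=75) cum 304
⇒ y* = 12

(18, 12)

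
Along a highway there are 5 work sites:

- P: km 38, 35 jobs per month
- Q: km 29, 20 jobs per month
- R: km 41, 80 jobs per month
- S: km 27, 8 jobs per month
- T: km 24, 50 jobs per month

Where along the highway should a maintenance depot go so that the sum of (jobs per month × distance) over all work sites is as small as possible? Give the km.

For a sum of weighted absolute distances on a line, the optimum is the weighted median (not the mean). Total weight W = 193; half-weight = 96.5.
Sort by position and accumulate weight:
  km 24 (T, w=50) → cum 50
  km 27 (S, w=8) → cum 58
  km 29 (Q, w=20) → cum 78
  km 38 (P, w=35) → cum 113  ≥ 96.5 → median here
  km 41 (R, w=80) → cum 193
Optimal location: km 38.

x = 38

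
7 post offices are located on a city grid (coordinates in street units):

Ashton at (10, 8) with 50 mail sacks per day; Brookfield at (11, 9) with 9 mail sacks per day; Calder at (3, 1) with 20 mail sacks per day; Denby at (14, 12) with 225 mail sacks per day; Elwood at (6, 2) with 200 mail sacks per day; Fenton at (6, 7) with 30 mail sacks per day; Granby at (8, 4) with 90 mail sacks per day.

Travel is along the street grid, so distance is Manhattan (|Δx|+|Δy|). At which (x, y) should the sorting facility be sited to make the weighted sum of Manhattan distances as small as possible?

Manhattan distance separates: Σwᵢ(|x−xᵢ|+|y−yᵢ|) = Σwᵢ|x−xᵢ| + Σwᵢ|y−yᵢ|, so x and y are optimised independently as 1-D weighted medians.
Total weight W = 624; half = 312.
x-coordinate, sorted with cumulative weight:
  x=3 (Calder, w=20) cum 20
  x=6 (Elwood, w=200) cum 220
  x=6 (Fenton, w=30) cum 250
  x=8 (Granby, w=90) cum 340  ← median
  x=10 (Ashton, w=50) cum 390
  x=11 (Brookfield, w=9) cum 399
  x=14 (Denby, w=225) cum 624
⇒ x* = 8
y-coordinate, sorted with cumulative weight:
  y=1 (Calder, w=20) cum 20
  y=2 (Elwood, w=200) cum 220
  y=4 (Granby, w=90) cum 310
  y=7 (Fenton, w=30) cum 340  ← median
  y=8 (Ashton, w=50) cum 390
  y=9 (Brookfield, w=9) cum 399
  y=12 (Denby, w=225) cum 624
⇒ y* = 7

(8, 7)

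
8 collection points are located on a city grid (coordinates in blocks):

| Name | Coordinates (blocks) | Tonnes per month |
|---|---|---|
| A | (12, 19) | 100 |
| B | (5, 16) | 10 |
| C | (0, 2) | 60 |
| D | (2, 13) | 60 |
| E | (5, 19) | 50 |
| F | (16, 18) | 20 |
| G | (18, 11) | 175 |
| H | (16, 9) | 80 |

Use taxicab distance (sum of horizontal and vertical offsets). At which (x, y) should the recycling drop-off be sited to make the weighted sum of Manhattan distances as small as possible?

(12, 11)

Manhattan distance separates: Σwᵢ(|x−xᵢ|+|y−yᵢ|) = Σwᵢ|x−xᵢ| + Σwᵢ|y−yᵢ|, so x and y are optimised independently as 1-D weighted medians.
Total weight W = 555; half = 277.5.
x-coordinate, sorted with cumulative weight:
  x=0 (C, w=60) cum 60
  x=2 (D, w=60) cum 120
  x=5 (B, w=10) cum 130
  x=5 (E, w=50) cum 180
  x=12 (A, w=100) cum 280  ← median
  x=16 (F, w=20) cum 300
  x=16 (H, w=80) cum 380
  x=18 (G, w=175) cum 555
⇒ x* = 12
y-coordinate, sorted with cumulative weight:
  y=2 (C, w=60) cum 60
  y=9 (H, w=80) cum 140
  y=11 (G, w=175) cum 315  ← median
  y=13 (D, w=60) cum 375
  y=16 (B, w=10) cum 385
  y=18 (F, w=20) cum 405
  y=19 (A, w=100) cum 505
  y=19 (E, w=50) cum 555
⇒ y* = 11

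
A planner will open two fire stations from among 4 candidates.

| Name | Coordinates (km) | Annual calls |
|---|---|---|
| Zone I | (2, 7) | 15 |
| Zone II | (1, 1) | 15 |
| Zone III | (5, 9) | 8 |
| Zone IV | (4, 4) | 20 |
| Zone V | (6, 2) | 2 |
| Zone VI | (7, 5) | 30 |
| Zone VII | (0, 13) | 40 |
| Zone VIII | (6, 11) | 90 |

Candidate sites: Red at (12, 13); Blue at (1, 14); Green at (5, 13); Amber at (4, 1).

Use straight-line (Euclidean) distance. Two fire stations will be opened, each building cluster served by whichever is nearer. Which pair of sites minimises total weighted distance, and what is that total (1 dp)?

{Green, Amber}, total 787.6

Evaluate every pair (each demand assigned to the nearer of the two):
  {Green, Amber}: total = 787.6
  {Blue, Amber}: total = 986.9
  {Blue, Green}: total = 1030.8
  {Red, Green}: total = 1174.2
  {Red, Blue}: total = 1450.5
  {Red, Amber}: total = 1468.0
Best pair: {Green, Amber} with total 787.6.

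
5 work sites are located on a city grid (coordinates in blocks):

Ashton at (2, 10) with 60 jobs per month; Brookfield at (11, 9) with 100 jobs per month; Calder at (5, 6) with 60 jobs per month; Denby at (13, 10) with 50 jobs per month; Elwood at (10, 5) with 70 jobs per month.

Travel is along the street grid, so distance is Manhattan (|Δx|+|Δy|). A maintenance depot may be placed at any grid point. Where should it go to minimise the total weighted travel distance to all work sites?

Manhattan distance separates: Σwᵢ(|x−xᵢ|+|y−yᵢ|) = Σwᵢ|x−xᵢ| + Σwᵢ|y−yᵢ|, so x and y are optimised independently as 1-D weighted medians.
Total weight W = 340; half = 170.
x-coordinate, sorted with cumulative weight:
  x=2 (Ashton, w=60) cum 60
  x=5 (Calder, w=60) cum 120
  x=10 (Elwood, w=70) cum 190  ← median
  x=11 (Brookfield, w=100) cum 290
  x=13 (Denby, w=50) cum 340
⇒ x* = 10
y-coordinate, sorted with cumulative weight:
  y=5 (Elwood, w=70) cum 70
  y=6 (Calder, w=60) cum 130
  y=9 (Brookfield, w=100) cum 230  ← median
  y=10 (Ashton, w=60) cum 290
  y=10 (Denby, w=50) cum 340
⇒ y* = 9

(10, 9)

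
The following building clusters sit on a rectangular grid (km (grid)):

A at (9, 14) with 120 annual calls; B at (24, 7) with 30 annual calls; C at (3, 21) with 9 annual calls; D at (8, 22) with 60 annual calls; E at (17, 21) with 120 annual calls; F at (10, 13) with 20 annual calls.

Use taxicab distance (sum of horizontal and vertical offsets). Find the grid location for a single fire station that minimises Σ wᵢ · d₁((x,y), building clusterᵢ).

(9, 21)

Manhattan distance separates: Σwᵢ(|x−xᵢ|+|y−yᵢ|) = Σwᵢ|x−xᵢ| + Σwᵢ|y−yᵢ|, so x and y are optimised independently as 1-D weighted medians.
Total weight W = 359; half = 179.5.
x-coordinate, sorted with cumulative weight:
  x=3 (C, w=9) cum 9
  x=8 (D, w=60) cum 69
  x=9 (A, w=120) cum 189  ← median
  x=10 (F, w=20) cum 209
  x=17 (E, w=120) cum 329
  x=24 (B, w=30) cum 359
⇒ x* = 9
y-coordinate, sorted with cumulative weight:
  y=7 (B, w=30) cum 30
  y=13 (F, w=20) cum 50
  y=14 (A, w=120) cum 170
  y=21 (C, w=9) cum 179
  y=21 (E, w=120) cum 299  ← median
  y=22 (D, w=60) cum 359
⇒ y* = 21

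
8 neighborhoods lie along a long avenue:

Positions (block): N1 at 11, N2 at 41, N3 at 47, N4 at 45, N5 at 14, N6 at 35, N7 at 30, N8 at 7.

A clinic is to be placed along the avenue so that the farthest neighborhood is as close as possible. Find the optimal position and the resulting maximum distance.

The 1-center on a line is the midpoint of the two extreme points: leftmost at 7, rightmost at 47.
Optimal location = (7 + 47)/2 = 27; maximum distance = (47 − 7)/2 = 20.

location 27, max distance 20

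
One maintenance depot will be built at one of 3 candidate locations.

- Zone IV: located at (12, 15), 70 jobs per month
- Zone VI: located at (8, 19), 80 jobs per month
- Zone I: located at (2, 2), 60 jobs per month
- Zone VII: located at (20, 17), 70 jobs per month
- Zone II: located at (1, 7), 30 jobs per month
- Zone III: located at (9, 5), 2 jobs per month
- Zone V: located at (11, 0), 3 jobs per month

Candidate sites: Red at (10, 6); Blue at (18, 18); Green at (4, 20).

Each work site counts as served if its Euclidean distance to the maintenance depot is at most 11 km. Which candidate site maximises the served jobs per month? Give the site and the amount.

Coverage radius r = 11 km; a point is covered iff (Δx)²+(Δy)² ≤ 11² = 121.
  Red (10, 6): covers {Zone IV, Zone I, Zone II, Zone III, Zone V} → 165
  Blue (18, 18): covers {Zone IV, Zone VI, Zone VII} → 220
  Green (4, 20): covers {Zone IV, Zone VI} → 150
Maximum coverage at Blue: 220 jobs per month.

Blue, covering 220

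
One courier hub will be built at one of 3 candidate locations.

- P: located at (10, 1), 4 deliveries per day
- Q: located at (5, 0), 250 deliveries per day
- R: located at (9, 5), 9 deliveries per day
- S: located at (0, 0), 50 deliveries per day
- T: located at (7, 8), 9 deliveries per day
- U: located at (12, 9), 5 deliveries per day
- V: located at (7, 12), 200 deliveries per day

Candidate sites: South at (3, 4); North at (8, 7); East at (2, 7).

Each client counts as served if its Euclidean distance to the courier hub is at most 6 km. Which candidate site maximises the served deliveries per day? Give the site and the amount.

South, covering 309

Coverage radius r = 6 km; a point is covered iff (Δx)²+(Δy)² ≤ 6² = 36.
  South (3, 4): covers {Q, S, T} → 309
  North (8, 7): covers {R, T, U, V} → 223
  East (2, 7): covers {T} → 9
Maximum coverage at South: 309 deliveries per day.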